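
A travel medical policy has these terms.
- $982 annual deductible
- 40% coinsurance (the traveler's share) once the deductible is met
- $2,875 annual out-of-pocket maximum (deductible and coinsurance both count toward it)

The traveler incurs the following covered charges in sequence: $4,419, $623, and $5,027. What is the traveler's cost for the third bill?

Claim 1 ($4,419): deductible takes $982, $3,437 remains; traveler's 40% is $1,374.80. Traveler owes $2,356.80 (running OOP $2,356.80).
Claim 2 ($623): deductible met; 40% of $623 = $249.20. Traveler owes $249.20 (running OOP $2,606).
Claim 3 ($5,027): deductible met; 40% of $5,027 = $2,010.80. That would push OOP to $4,616.80, over the $2,875 cap, so traveler pays $2,875 − $2,606 = $269.

$269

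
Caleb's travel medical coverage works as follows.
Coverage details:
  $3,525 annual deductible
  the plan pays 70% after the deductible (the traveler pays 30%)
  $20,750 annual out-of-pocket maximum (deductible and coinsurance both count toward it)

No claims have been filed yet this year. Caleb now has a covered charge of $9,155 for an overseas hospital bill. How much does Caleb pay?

Nothing has been paid toward the $3,525 deductible, so the first $3,525 of this charge is applied there.
After the $3,525 deductible portion, $9,155 − $3,525 = $5,630 is subject to coinsurance.
Coinsurance: $5,630 × 30% = $1,689.
Traveler responsibility before any cap: $3,525 + $1,689 = $5,214.
Year-to-date out-of-pocket becomes $0 + $5,214 = $5,214, still under the $20,750 maximum, so no cap applies.

$5,214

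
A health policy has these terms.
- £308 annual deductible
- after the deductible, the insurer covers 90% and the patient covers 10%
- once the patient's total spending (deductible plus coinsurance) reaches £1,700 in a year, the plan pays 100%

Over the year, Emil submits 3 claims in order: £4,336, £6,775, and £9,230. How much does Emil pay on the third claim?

Bill 1, £4,336: deductible takes £308, £4,028 remains; patient's 10% is £402.80. Patient owes £710.80 (running OOP £710.80).
Bill 2, £6,775: deductible met; 10% of £6,775 = £677.50. Cost to patient: £677.50. OOP to date £1,388.30.
Bill 3, £9,230: deductible already satisfied, so patient's share is 10% × £9,230 = £923. Adding that to £1,388.30 gives £2,311.30, past the £1,700 cap; patient pays only £1,700 − £1,388.30 = £311.70.

£311.70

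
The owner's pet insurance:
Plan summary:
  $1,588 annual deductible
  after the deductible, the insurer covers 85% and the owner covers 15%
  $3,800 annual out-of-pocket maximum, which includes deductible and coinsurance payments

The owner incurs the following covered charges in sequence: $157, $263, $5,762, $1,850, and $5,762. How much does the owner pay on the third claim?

Claim 1 ($157): fully absorbed by the deductible. Cost to owner: $157. OOP to date $157.
Claim 2 ($263): fully absorbed by the deductible. Owner pays $263; OOP now $420.
Claim 3 ($5,762): deductible takes $1,168, $4,594 remains; owner's 15% is $689.10. Owner pays $1,857.10; OOP now $2,277.10.

$1,857.10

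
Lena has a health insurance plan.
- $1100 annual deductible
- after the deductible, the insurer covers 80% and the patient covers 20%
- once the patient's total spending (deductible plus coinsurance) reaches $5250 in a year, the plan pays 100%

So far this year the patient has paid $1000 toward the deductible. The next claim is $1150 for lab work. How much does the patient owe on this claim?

$310

Remaining deductible: $1100 − $1000 = $100.
The remaining $1050 (= $1150 − $100) moves to coinsurance.
20% of $1050 = $210 falls to the patient.
So the patient owes $100 + $210 = $310 before any cap.
Year-to-date out-of-pocket becomes $1000 + $310 = $1310, still under the $5250 maximum, so no cap applies.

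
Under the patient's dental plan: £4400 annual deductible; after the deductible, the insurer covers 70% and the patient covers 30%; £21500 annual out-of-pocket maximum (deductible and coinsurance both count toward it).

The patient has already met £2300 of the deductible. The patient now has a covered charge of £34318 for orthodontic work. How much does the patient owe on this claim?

£11765.40

Deductible still to meet: £4400 − £2300 = £2100.
That leaves £34318 − £2100 = £32218 for coinsurance.
Patient's 30% share of £32218 is £9665.40.
Patient responsibility before any cap: £2100 + £9665.40 = £11765.40.
Year-to-date out-of-pocket becomes £2300 + £11765.40 = £14065.40, still under the £21500 maximum, so no cap applies.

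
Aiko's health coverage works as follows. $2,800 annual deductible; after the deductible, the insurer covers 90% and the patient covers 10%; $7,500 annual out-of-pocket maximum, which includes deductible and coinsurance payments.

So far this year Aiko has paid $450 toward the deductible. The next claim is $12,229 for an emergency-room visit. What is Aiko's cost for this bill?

$3,337.90

$450 of the $2,800 deductible is already met, leaving $2,350.
The remaining $9,879 (= $12,229 − $2,350) moves to coinsurance.
Coinsurance: $9,879 × 10% = $987.90.
So the patient owes $2,350 + $987.90 = $3,337.90 before any cap.
Year-to-date out-of-pocket becomes $450 + $3,337.90 = $3,787.90, still under the $7,500 maximum, so no cap applies.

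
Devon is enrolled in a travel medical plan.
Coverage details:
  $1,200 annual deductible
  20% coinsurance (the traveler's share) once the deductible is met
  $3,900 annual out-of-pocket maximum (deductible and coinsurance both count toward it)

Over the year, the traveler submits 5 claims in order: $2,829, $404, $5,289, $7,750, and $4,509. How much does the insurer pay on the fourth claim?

$6,514.40

Claim 1 ($2,829): $1,200 finishes the deductible; $1,629 goes to coinsurance; 20% of $1,629 = $325.80. Traveler owes $1,525.80 (running OOP $1,525.80). Insurer: $2,829 − $1,525.80 = $1,303.20.
Claim 2 ($404): 20% coinsurance on $404 = $80.80. Cost to traveler: $80.80. OOP to date $1,606.60. Plan pays $404 − $80.80 = $323.20.
Claim 3 ($5,289): deductible met; 20% of $5,289 = $1,057.80. Cost to traveler: $1,057.80. OOP to date $2,664.40. Insurer: $5,289 − $1,057.80 = $4,231.20.
Claim 4 ($7,750): deductible met; 20% of $7,750 = $1,550. OOP would hit $4,214.40 > $3,900, so the cap limits the traveler to $3,900 − $2,664.40 = $1,235.60. Insurer: $7,750 − $1,235.60 = $6,514.40.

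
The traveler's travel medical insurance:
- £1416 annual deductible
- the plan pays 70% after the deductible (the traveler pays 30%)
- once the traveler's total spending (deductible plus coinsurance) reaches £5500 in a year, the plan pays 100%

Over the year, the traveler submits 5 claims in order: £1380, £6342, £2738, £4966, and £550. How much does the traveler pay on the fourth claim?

Claim 1 — £1380: entire amount goes to the deductible. Traveler owes £1380 (running OOP £1380).
Claim 2 — £6342: deductible takes £36, £6306 remains; traveler's 30% is £1891.80. Cost to traveler: £1927.80. OOP to date £3307.80.
Claim 3 — £2738: deductible already satisfied, so traveler's share is 30% × £2738 = £821.40. Traveler owes £821.40 (running OOP £4129.20).
Claim 4 — £4966: deductible already satisfied, so traveler's share is 30% × £4966 = £1489.80. Adding that to £4129.20 gives £5619, past the £5500 cap; traveler pays only £5500 − £4129.20 = £1370.80.

£1370.80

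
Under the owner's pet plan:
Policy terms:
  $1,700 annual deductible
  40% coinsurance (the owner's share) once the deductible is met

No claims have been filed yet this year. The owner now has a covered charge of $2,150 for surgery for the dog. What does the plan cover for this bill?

The full $1,700 deductible is still open; $1,700 of this bill applies to it.
The remaining $450 (= $2,150 − $1,700) moves to coinsurance.
Owner's 40% share of $450 is $180.
That puts the owner's cost at $1,700 + $180 = $1,880.
The plan picks up $2,150 − $1,880 = $270.

$270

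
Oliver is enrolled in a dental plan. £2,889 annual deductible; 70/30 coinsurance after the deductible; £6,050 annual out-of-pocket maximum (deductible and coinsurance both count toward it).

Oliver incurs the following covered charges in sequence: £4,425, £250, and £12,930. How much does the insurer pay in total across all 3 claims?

Claim 1 — £4,425: deductible takes £2,889, £1,536 remains; patient's 30% is £460.80. Patient pays £3,349.80; OOP now £3,349.80. Plan pays £4,425 − £3,349.80 = £1,075.20.
Claim 2 — £250: 30% coinsurance on £250 = £75. Patient owes £75 (running OOP £3,424.80). Plan pays £250 − £75 = £175.
Claim 3 — £12,930: deductible met; 30% of £12,930 = £3,879. That would push OOP to £7,303.80, over the £6,050 cap, so patient pays £6,050 − £3,424.80 = £2,625.20. Plan pays £12,930 − £2,625.20 = £10,304.80.
Insurer total: £1,075.20 + £175 + £10,304.80 = £11,555.

£11,555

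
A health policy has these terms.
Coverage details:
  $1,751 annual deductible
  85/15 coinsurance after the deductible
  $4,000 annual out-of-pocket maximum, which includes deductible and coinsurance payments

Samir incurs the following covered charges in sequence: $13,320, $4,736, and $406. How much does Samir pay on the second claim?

Bill 1, $13,320: $1,751 to deductible, leaving $11,569; coinsurance $11,569 × 15% = $1,735.35. Patient owes $3,486.35 (running OOP $3,486.35).
Bill 2, $4,736: deductible already satisfied, so patient's share is 15% × $4,736 = $710.40. That would push OOP to $4,196.75, over the $4,000 cap, so patient pays $4,000 − $3,486.35 = $513.65.

$513.65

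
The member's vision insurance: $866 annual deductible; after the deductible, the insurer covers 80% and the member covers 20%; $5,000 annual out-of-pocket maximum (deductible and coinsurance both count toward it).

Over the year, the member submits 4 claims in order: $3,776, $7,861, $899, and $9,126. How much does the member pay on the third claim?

$179.80

Bill 1, $3,776: $866 finishes the deductible; $2,910 goes to coinsurance; coinsurance $2,910 × 20% = $582. Member pays $1,448; OOP now $1,448.
Bill 2, $7,861: 20% coinsurance on $7,861 = $1,572.20. Member pays $1,572.20; OOP now $3,020.20.
Bill 3, $899: deductible met; 20% of $899 = $179.80. Cost to member: $179.80. OOP to date $3,200.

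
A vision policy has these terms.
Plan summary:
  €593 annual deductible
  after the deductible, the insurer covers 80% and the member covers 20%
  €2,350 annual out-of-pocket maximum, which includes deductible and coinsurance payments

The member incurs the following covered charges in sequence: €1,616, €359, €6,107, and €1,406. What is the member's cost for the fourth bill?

€259.20

Bill 1, €1,616: deductible takes €593, €1,023 remains; 20% of €1,023 = €204.60. Member pays €797.60; OOP now €797.60.
Bill 2, €359: deductible already satisfied, so member's share is 20% × €359 = €71.80. Member owes €71.80 (running OOP €869.40).
Bill 3, €6,107: 20% coinsurance on €6,107 = €1,221.40. Member owes €1,221.40 (running OOP €2,090.80).
Bill 4, €1,406: deductible already satisfied, so member's share is 20% × €1,406 = €281.20. Adding that to €2,090.80 gives €2,372, past the €2,350 cap; member pays only €2,350 − €2,090.80 = €259.20.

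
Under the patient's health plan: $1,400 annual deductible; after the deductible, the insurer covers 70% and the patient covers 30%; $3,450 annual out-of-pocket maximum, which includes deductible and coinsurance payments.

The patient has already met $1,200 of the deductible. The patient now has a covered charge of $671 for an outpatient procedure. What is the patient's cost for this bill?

$341.30

Deductible still to meet: $1,400 − $1,200 = $200.
The remaining $471 (= $671 − $200) moves to coinsurance.
30% of $471 = $141.30 falls to the patient.
That puts the patient's cost at $200 + $141.30 = $341.30 before any cap.
Total out-of-pocket so far would be $1,200 + $341.30 = $1,541.30, below the $3,450 cap — no reduction.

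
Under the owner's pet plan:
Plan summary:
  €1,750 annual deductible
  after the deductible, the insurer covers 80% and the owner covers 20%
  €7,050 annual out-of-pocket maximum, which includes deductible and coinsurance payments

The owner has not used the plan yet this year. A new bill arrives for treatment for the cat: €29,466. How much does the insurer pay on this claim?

€22,416

Deductible not yet touched, so the first €1,750 of the bill goes to the deductible.
After the €1,750 deductible portion, €29,466 − €1,750 = €27,716 is subject to coinsurance.
20% of €27,716 = €5,543.20 falls to the owner.
So the owner owes €1,750 + €5,543.20 = €7,293.20 before any cap.
Adding €7,293.20 to the €0 already spent would give €7,293.20, which exceeds the €7,050 cap; the owner pays just €7,050 − €0 = €7,050.
The insurer covers the remainder: €29,466 − €7,050 = €22,416.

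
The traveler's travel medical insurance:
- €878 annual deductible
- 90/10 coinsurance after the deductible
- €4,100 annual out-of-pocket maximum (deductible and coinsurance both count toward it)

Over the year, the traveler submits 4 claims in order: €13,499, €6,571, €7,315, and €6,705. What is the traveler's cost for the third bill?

€731.50

Claim 1 (€13,499): deductible takes €878, €12,621 remains; traveler's 10% is €1,262.10. Traveler pays €2,140.10; OOP now €2,140.10.
Claim 2 (€6,571): deductible met; 10% of €6,571 = €657.10. Traveler pays €657.10; OOP now €2,797.20.
Claim 3 (€7,315): deductible already satisfied, so traveler's share is 10% × €7,315 = €731.50. Cost to traveler: €731.50. OOP to date €3,528.70.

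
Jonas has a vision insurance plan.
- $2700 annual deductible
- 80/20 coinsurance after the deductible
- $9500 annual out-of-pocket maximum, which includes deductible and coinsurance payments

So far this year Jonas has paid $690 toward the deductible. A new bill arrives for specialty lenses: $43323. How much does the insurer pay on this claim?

$690 of the $2700 deductible is already met, leaving $2010.
The remaining $41313 (= $43323 − $2010) moves to coinsurance.
Member's 20% share of $41313 is $8262.60.
So the member owes $2010 + $8262.60 = $10272.60 before any cap.
Adding $10272.60 to the $690 already spent would give $10962.60, which exceeds the $9500 cap; the member pays just $9500 − $690 = $8810.
The plan picks up $43323 − $8810 = $34513.

$34513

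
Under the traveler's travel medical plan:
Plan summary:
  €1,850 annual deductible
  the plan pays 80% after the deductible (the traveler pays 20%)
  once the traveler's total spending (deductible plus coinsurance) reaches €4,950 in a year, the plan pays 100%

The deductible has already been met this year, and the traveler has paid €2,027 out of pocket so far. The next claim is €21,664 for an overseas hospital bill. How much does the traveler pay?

The deductible is already satisfied, so the full bill goes to coinsurance.
20% of €21,664 = €4,332.80 falls to the traveler.
Adding €4,332.80 to the €2,027 already spent would give €6,359.80, which exceeds the €4,950 cap; the traveler pays just €4,950 − €2,027 = €2,923.

€2,923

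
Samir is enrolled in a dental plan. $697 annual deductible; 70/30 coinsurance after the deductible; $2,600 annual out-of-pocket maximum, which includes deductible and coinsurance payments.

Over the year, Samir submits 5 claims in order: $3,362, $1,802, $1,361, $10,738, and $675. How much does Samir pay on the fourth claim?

Bill 1, $3,362: deductible takes $697, $2,665 remains; patient's 30% is $799.50. Cost to patient: $1,496.50. OOP to date $1,496.50.
Bill 2, $1,802: 30% coinsurance on $1,802 = $540.60. Patient pays $540.60; OOP now $2,037.10.
Bill 3, $1,361: deductible met; 30% of $1,361 = $408.30. Patient pays $408.30; OOP now $2,445.40.
Bill 4, $10,738: deductible met; 30% of $10,738 = $3,221.40. That would push OOP to $5,666.80, over the $2,600 cap, so patient pays $2,600 − $2,445.40 = $154.60.

$154.60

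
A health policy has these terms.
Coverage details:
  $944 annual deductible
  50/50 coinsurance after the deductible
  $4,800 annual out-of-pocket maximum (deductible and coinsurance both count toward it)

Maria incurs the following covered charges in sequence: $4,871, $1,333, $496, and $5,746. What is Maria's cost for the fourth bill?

Claim 1 — $4,871: $944 to deductible, leaving $3,927; 50% of $3,927 = $1,963.50. Cost to patient: $2,907.50. OOP to date $2,907.50.
Claim 2 — $1,333: deductible already satisfied, so patient's share is 50% × $1,333 = $666.50. Patient owes $666.50 (running OOP $3,574).
Claim 3 — $496: deductible met; 50% of $496 = $248. Cost to patient: $248. OOP to date $3,822.
Claim 4 — $5,746: deductible met; 50% of $5,746 = $2,873. OOP would hit $6,695 > $4,800, so the cap limits the patient to $4,800 − $3,822 = $978.

$978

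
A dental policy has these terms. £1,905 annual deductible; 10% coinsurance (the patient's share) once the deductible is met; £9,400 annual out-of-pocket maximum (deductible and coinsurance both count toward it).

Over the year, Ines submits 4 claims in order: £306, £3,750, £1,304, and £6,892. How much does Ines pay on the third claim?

£130.40

Claim 1 (£306): all of it applies to the deductible. Patient owes £306 (running OOP £306).
Claim 2 (£3,750): £1,599 to deductible, leaving £2,151; patient's 10% is £215.10. Patient owes £1,814.10 (running OOP £2,120.10).
Claim 3 (£1,304): 10% coinsurance on £1,304 = £130.40. Patient pays £130.40; OOP now £2,250.50.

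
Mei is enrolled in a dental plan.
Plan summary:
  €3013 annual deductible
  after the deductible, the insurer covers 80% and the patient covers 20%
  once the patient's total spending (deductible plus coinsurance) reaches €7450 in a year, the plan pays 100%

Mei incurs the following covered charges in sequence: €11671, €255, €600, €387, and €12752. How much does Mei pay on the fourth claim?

€77.40

Claim 1 — €11671: €3013 to deductible, leaving €8658; patient's 20% is €1731.60. Cost to patient: €4744.60. OOP to date €4744.60.
Claim 2 — €255: deductible met; 20% of €255 = €51. Patient owes €51 (running OOP €4795.60).
Claim 3 — €600: deductible already satisfied, so patient's share is 20% × €600 = €120. Cost to patient: €120. OOP to date €4915.60.
Claim 4 — €387: deductible met; 20% of €387 = €77.40. Patient owes €77.40 (running OOP €4993).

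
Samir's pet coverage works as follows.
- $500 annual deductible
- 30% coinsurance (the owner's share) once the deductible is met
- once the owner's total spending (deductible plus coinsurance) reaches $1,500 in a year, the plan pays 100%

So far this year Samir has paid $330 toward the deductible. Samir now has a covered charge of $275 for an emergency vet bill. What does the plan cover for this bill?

$330 of the $500 deductible is already met, leaving $170.
After the $170 deductible portion, $275 − $170 = $105 is subject to coinsurance.
30% of $105 = $31.50 falls to the owner.
Owner responsibility before any cap: $170 + $31.50 = $201.50.
Year-to-date out-of-pocket becomes $330 + $201.50 = $531.50, still under the $1,500 maximum, so no cap applies.
Insurer pays the balance: $275 − $201.50 = $73.50.

$73.50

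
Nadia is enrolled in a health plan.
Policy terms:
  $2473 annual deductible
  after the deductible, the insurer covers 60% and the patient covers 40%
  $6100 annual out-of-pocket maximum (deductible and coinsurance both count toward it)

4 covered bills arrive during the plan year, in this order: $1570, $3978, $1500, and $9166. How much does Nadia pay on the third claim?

Claim 1 ($1570): all of it applies to the deductible. Cost to patient: $1570. OOP to date $1570.
Claim 2 ($3978): $903 to deductible, leaving $3075; coinsurance $3075 × 40% = $1230. Patient owes $2133 (running OOP $3703).
Claim 3 ($1500): deductible already satisfied, so patient's share is 40% × $1500 = $600. Cost to patient: $600. OOP to date $4303.

$600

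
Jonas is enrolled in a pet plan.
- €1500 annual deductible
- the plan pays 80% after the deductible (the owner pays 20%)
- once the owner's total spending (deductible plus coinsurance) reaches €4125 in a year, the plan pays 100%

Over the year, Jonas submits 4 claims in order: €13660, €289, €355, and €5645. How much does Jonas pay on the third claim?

Claim 1 (€13660): €1500 to deductible, leaving €12160; owner's 20% is €2432. Owner pays €3932; OOP now €3932.
Claim 2 (€289): deductible already satisfied, so owner's share is 20% × €289 = €57.80. Owner pays €57.80; OOP now €3989.80.
Claim 3 (€355): 20% coinsurance on €355 = €71. Owner pays €71; OOP now €4060.80.

€71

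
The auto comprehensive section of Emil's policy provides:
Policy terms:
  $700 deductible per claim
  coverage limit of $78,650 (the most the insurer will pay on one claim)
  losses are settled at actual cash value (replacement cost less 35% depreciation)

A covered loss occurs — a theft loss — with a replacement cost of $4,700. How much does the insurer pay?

Actual cash value after 35% depreciation: $4,700 × 65% = $3,055.
Subtract the deductible: $3,055 − $700 = $2,355.
$2,355 ≤ $78,650, so the limit doesn't bind; insurer pays $2,355.

$2,355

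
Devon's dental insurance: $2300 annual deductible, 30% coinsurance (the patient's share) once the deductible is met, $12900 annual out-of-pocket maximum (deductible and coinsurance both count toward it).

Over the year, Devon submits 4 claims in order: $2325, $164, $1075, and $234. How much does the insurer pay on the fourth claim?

$163.80

Bill 1, $2325: $2300 finishes the deductible; $25 goes to coinsurance; 30% of $25 = $7.50. Patient owes $2307.50 (running OOP $2307.50). Insurer: $2325 − $2307.50 = $17.50.
Bill 2, $164: 30% coinsurance on $164 = $49.20. Patient owes $49.20 (running OOP $2356.70). Plan pays $164 − $49.20 = $114.80.
Bill 3, $1075: 30% coinsurance on $1075 = $322.50. Cost to patient: $322.50. OOP to date $2679.20. Plan pays $1075 − $322.50 = $752.50.
Bill 4, $234: 30% coinsurance on $234 = $70.20. Cost to patient: $70.20. OOP to date $2749.40. Plan pays $234 − $70.20 = $163.80.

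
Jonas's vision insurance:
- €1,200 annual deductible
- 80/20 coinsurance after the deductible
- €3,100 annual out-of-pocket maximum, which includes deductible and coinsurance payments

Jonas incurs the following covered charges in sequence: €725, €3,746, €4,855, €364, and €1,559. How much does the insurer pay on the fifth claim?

€1,357

#1 (€725): fully absorbed by the deductible. Member pays €725; OOP now €725. Plan pays €725 − €725 = €0.
#2 (€3,746): €475 finishes the deductible; €3,271 goes to coinsurance; coinsurance €3,271 × 20% = €654.20. Member owes €1,129.20 (running OOP €1,854.20). Plan pays €3,746 − €1,129.20 = €2,616.80.
#3 (€4,855): deductible already satisfied, so member's share is 20% × €4,855 = €971. Member pays €971; OOP now €2,825.20. Plan pays €4,855 − €971 = €3,884.
#4 (€364): deductible met; 20% of €364 = €72.80. Member pays €72.80; OOP now €2,898. Insurer: €364 − €72.80 = €291.20.
#5 (€1,559): deductible met; 20% of €1,559 = €311.80. Adding that to €2,898 gives €3,209.80, past the €3,100 cap; member pays only €3,100 − €2,898 = €202. Insurer: €1,559 − €202 = €1,357.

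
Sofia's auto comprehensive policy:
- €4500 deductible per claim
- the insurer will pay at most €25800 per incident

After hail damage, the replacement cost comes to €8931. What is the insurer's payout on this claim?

€4431

Subtract the deductible: €8931 − €4500 = €4431.
That's under the €25800 cap, so the insurer reimburses the full €4431.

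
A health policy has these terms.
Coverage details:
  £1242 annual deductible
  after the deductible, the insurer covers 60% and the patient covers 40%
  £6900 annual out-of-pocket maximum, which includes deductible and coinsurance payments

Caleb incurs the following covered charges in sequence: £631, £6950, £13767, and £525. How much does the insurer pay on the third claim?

#1 (£631): fully absorbed by the deductible. Cost to patient: £631. OOP to date £631. Insurer: £631 − £631 = £0.
#2 (£6950): deductible takes £611, £6339 remains; 40% of £6339 = £2535.60. Cost to patient: £3146.60. OOP to date £3777.60. Plan pays £6950 − £3146.60 = £3803.40.
#3 (£13767): 40% coinsurance on £13767 = £5506.80. That would push OOP to £9284.40, over the £6900 cap, so patient pays £6900 − £3777.60 = £3122.40. Plan pays £13767 − £3122.40 = £10644.60.

£10644.60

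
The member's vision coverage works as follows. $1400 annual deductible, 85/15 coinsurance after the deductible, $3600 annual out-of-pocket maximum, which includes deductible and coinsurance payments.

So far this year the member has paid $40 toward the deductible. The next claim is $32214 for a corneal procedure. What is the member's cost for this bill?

$3560

Remaining deductible: $1400 − $40 = $1360.
That leaves $32214 − $1360 = $30854 for coinsurance.
Coinsurance: $30854 × 15% = $4628.10.
Member responsibility before any cap: $1360 + $4628.10 = $5988.10.
That would bring total out-of-pocket to $6028.10, past the $3600 cap. The member is capped at $3600 − $40 = $3560 on this claim.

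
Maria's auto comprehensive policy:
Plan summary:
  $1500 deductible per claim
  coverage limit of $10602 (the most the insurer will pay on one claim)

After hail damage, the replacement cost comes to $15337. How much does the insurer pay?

Subtract the deductible: $15337 − $1500 = $13837.
Since $13837 > $10602, the payout is capped at $10602.

$10602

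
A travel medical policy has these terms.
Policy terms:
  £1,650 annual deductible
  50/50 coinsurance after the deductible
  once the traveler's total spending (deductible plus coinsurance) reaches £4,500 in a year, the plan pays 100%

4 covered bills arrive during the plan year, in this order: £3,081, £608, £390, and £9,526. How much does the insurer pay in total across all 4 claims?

Claim 1 (£3,081): deductible takes £1,650, £1,431 remains; 50% of £1,431 = £715.50. Traveler pays £2,365.50; OOP now £2,365.50. Insurer: £3,081 − £2,365.50 = £715.50.
Claim 2 (£608): deductible met; 50% of £608 = £304. Traveler pays £304; OOP now £2,669.50. Plan pays £608 − £304 = £304.
Claim 3 (£390): deductible met; 50% of £390 = £195. Traveler owes £195 (running OOP £2,864.50). Plan pays £390 − £195 = £195.
Claim 4 (£9,526): 50% coinsurance on £9,526 = £4,763. OOP would hit £7,627.50 > £4,500, so the cap limits the traveler to £4,500 − £2,864.50 = £1,635.50. Insurer: £9,526 − £1,635.50 = £7,890.50.
Insurer total: £715.50 + £304 + £195 + £7,890.50 = £9,105.

£9,105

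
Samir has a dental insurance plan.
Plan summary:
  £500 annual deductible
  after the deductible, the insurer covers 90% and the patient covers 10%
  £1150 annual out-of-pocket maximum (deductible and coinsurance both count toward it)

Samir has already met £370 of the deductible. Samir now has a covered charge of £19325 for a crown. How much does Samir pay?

Deductible still to meet: £500 − £370 = £130.
After the £130 deductible portion, £19325 − £130 = £19195 is subject to coinsurance.
10% of £19195 = £1919.50 falls to the patient.
That puts the patient's cost at £130 + £1919.50 = £2049.50 before any cap.
That would bring total out-of-pocket to £2419.50, past the £1150 cap. The patient is capped at £1150 − £370 = £780 on this claim.

£780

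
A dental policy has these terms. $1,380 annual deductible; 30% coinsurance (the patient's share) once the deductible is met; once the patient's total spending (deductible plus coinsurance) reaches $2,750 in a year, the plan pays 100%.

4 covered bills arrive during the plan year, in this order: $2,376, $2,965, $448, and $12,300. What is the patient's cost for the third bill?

$134.40

Bill 1, $2,376: deductible takes $1,380, $996 remains; coinsurance $996 × 30% = $298.80. Patient pays $1,678.80; OOP now $1,678.80.
Bill 2, $2,965: 30% coinsurance on $2,965 = $889.50. Patient pays $889.50; OOP now $2,568.30.
Bill 3, $448: deductible already satisfied, so patient's share is 30% × $448 = $134.40. Cost to patient: $134.40. OOP to date $2,702.70.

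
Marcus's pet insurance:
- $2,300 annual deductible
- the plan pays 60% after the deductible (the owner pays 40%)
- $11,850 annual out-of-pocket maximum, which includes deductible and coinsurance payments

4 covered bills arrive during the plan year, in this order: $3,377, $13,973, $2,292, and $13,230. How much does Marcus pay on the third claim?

$916.80

Claim 1 — $3,377: $2,300 finishes the deductible; $1,077 goes to coinsurance; 40% of $1,077 = $430.80. Owner pays $2,730.80; OOP now $2,730.80.
Claim 2 — $13,973: deductible already satisfied, so owner's share is 40% × $13,973 = $5,589.20. Owner owes $5,589.20 (running OOP $8,320).
Claim 3 — $2,292: 40% coinsurance on $2,292 = $916.80. Cost to owner: $916.80. OOP to date $9,236.80.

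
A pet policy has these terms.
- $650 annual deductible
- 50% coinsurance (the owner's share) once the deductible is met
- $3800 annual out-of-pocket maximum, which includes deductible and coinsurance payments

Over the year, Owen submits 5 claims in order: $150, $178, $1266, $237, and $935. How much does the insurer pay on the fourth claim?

$118.50

Claim 1 — $150: fully absorbed by the deductible. Cost to owner: $150. OOP to date $150. Insurer: $150 − $150 = $0.
Claim 2 — $178: entire amount goes to the deductible. Owner owes $178 (running OOP $328). Plan pays $178 − $178 = $0.
Claim 3 — $1266: $322 to deductible, leaving $944; coinsurance $944 × 50% = $472. Cost to owner: $794. OOP to date $1122. Plan pays $1266 − $794 = $472.
Claim 4 — $237: 50% coinsurance on $237 = $118.50. Owner owes $118.50 (running OOP $1240.50). Insurer: $237 − $118.50 = $118.50.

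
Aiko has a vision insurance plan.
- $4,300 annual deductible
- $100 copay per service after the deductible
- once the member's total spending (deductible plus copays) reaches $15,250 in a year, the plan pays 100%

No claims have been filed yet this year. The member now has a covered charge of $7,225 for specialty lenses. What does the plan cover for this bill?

Deductible not yet touched, so the first $4,300 of the bill goes to the deductible.
The remaining $2,925 (= $7,225 − $4,300) moves to the copay.
Copay on this service: $100.
Member responsibility before any cap: $4,300 + $100 = $4,400.
Total out-of-pocket so far would be $0 + $4,400 = $4,400, below the $15,250 cap — no reduction.
The insurer covers the remainder: $7,225 − $4,400 = $2,825.

$2,825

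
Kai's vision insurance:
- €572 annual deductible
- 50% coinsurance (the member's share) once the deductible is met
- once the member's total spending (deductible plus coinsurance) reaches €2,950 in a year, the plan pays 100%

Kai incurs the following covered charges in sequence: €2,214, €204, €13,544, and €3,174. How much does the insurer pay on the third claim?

€12,089

Claim 1 (€2,214): €572 finishes the deductible; €1,642 goes to coinsurance; member's 50% is €821. Cost to member: €1,393. OOP to date €1,393. Plan pays €2,214 − €1,393 = €821.
Claim 2 (€204): deductible already satisfied, so member's share is 50% × €204 = €102. Member owes €102 (running OOP €1,495). Plan pays €204 − €102 = €102.
Claim 3 (€13,544): deductible already satisfied, so member's share is 50% × €13,544 = €6,772. OOP would hit €8,267 > €2,950, so the cap limits the member to €2,950 − €1,495 = €1,455. Insurer: €13,544 − €1,455 = €12,089.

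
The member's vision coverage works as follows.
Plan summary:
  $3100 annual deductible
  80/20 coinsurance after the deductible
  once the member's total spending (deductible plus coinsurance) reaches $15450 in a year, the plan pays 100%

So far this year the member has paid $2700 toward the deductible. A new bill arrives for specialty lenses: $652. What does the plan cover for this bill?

Remaining deductible: $3100 − $2700 = $400.
That leaves $652 − $400 = $252 for coinsurance.
Member's 20% share of $252 is $50.40.
Member responsibility before any cap: $400 + $50.40 = $450.40.
Year-to-date out-of-pocket becomes $2700 + $450.40 = $3150.40, still under the $15450 maximum, so no cap applies.
The plan picks up $652 − $450.40 = $201.60.

$201.60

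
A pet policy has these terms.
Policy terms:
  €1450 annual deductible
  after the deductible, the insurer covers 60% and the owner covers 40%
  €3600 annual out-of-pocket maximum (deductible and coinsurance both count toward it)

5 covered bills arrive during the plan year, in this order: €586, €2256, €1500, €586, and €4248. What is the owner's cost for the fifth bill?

€758.80

Bill 1, €586: fully absorbed by the deductible. Cost to owner: €586. OOP to date €586.
Bill 2, €2256: €864 finishes the deductible; €1392 goes to coinsurance; 40% of €1392 = €556.80. Owner pays €1420.80; OOP now €2006.80.
Bill 3, €1500: 40% coinsurance on €1500 = €600. Owner pays €600; OOP now €2606.80.
Bill 4, €586: 40% coinsurance on €586 = €234.40. Owner owes €234.40 (running OOP €2841.20).
Bill 5, €4248: 40% coinsurance on €4248 = €1699.20. Adding that to €2841.20 gives €4540.40, past the €3600 cap; owner pays only €3600 − €2841.20 = €758.80.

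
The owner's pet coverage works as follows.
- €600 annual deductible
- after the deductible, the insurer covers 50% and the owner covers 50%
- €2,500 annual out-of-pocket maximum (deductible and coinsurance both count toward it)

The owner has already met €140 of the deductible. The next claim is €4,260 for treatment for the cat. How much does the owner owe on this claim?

€2,360

€140 of the €600 deductible is already met, leaving €460.
That leaves €4,260 − €460 = €3,800 for coinsurance.
Coinsurance: €3,800 × 50% = €1,900.
That puts the owner's cost at €460 + €1,900 = €2,360 before any cap.
Year-to-date out-of-pocket becomes €140 + €2,360 = €2,500, still under the €2,500 maximum, so no cap applies.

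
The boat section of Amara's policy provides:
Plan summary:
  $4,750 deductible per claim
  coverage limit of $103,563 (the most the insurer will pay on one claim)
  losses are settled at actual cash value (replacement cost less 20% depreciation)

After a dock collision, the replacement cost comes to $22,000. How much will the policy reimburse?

Depreciate 20%: the covered value is $22,000 × 0.8 = $17,600.
Subtract the deductible: $17,600 − $4,750 = $12,850.
That's under the $103,563 cap, so the insurer reimburses the full $12,850.

$12,850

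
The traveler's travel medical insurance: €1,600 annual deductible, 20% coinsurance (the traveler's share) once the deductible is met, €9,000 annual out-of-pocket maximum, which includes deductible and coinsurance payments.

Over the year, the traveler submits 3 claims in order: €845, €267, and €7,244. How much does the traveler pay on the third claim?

€1,839.20

Claim 1 — €845: entire amount goes to the deductible. Traveler owes €845 (running OOP €845).
Claim 2 — €267: fully absorbed by the deductible. Traveler pays €267; OOP now €1,112.
Claim 3 — €7,244: deductible takes €488, €6,756 remains; coinsurance €6,756 × 20% = €1,351.20. Traveler owes €1,839.20 (running OOP €2,951.20).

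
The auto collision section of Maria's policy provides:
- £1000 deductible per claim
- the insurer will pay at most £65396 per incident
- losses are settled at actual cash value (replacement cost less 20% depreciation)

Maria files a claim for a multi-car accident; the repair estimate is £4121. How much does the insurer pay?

Actual cash value after 20% depreciation: £4121 × 80% = £3296.80.
After the deductible, £3296.80 − £1000 = £2296.80 remains.
That's under the £65396 cap, so the insurer reimburses the full £2296.80.

£2296.80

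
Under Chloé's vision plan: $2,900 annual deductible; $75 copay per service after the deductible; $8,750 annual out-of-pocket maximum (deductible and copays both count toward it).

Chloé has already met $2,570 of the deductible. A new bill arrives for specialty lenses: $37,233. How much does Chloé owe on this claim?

$405

Remaining deductible: $2,900 − $2,570 = $330.
The remaining $36,903 (= $37,233 − $330) moves to the copay.
Copay on this service: $75.
So the member owes $330 + $75 = $405 before any cap.
Total out-of-pocket so far would be $2,570 + $405 = $2,975, below the $8,750 cap — no reduction.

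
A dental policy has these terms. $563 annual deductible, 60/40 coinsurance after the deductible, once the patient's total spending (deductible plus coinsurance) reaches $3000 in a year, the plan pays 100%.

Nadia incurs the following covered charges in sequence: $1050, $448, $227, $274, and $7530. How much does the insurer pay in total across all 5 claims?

Claim 1 ($1050): $563 to deductible, leaving $487; coinsurance $487 × 40% = $194.80. Cost to patient: $757.80. OOP to date $757.80. Plan pays $1050 − $757.80 = $292.20.
Claim 2 ($448): deductible met; 40% of $448 = $179.20. Patient pays $179.20; OOP now $937. Insurer: $448 − $179.20 = $268.80.
Claim 3 ($227): 40% coinsurance on $227 = $90.80. Patient owes $90.80 (running OOP $1027.80). Plan pays $227 − $90.80 = $136.20.
Claim 4 ($274): deductible already satisfied, so patient's share is 40% × $274 = $109.60. Patient owes $109.60 (running OOP $1137.40). Insurer: $274 − $109.60 = $164.40.
Claim 5 ($7530): deductible already satisfied, so patient's share is 40% × $7530 = $3012. Adding that to $1137.40 gives $4149.40, past the $3000 cap; patient pays only $3000 − $1137.40 = $1862.60. Insurer: $7530 − $1862.60 = $5667.40.
Insurer total = bills − patient's total = $9529 − $3000 = $6529.

$6529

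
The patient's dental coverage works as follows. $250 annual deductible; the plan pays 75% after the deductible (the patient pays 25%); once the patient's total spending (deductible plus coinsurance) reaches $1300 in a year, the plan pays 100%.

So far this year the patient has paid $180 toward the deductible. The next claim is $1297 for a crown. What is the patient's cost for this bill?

$180 of the $250 deductible is already met, leaving $70.
That leaves $1297 − $70 = $1227 for coinsurance.
Patient's 25% share of $1227 is $306.75.
That puts the patient's cost at $70 + $306.75 = $376.75 before any cap.
Year-to-date out-of-pocket becomes $180 + $376.75 = $556.75, still under the $1300 maximum, so no cap applies.

$376.75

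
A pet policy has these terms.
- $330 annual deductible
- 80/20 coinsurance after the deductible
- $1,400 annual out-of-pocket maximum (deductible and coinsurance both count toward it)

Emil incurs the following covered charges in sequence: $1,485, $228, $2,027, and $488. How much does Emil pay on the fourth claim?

$97.60

Bill 1, $1,485: $330 finishes the deductible; $1,155 goes to coinsurance; 20% of $1,155 = $231. Cost to owner: $561. OOP to date $561.
Bill 2, $228: 20% coinsurance on $228 = $45.60. Owner pays $45.60; OOP now $606.60.
Bill 3, $2,027: 20% coinsurance on $2,027 = $405.40. Owner pays $405.40; OOP now $1,012.
Bill 4, $488: deductible met; 20% of $488 = $97.60. Owner pays $97.60; OOP now $1,109.60.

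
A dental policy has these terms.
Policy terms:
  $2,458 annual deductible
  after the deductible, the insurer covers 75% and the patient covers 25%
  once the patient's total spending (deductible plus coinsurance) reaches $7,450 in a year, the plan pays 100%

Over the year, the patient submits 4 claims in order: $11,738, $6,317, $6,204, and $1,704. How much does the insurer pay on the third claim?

#1 ($11,738): $2,458 finishes the deductible; $9,280 goes to coinsurance; coinsurance $9,280 × 25% = $2,320. Cost to patient: $4,778. OOP to date $4,778. Insurer: $11,738 − $4,778 = $6,960.
#2 ($6,317): deductible already satisfied, so patient's share is 25% × $6,317 = $1,579.25. Patient pays $1,579.25; OOP now $6,357.25. Plan pays $6,317 − $1,579.25 = $4,737.75.
#3 ($6,204): deductible already satisfied, so patient's share is 25% × $6,204 = $1,551. Adding that to $6,357.25 gives $7,908.25, past the $7,450 cap; patient pays only $7,450 − $6,357.25 = $1,092.75. Insurer: $6,204 − $1,092.75 = $5,111.25.

$5,111.25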